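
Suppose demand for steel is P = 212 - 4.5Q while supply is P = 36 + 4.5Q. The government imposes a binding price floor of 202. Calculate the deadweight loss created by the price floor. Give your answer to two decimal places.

1352.00

Free-market equilibrium: 212 - 4.5Q = 36 + 4.5Q gives Q* = 19.5556, P* = 124.
At P = 202, buyers demand (212 - 202)/4.5 = 2.2222 while sellers would supply more, so the quantity traded is 2.2222 at price 202.
At Q = 2.2222 the demand price is 202 and the supply price is 46. Deadweight loss is the triangle between the curves from 2.2222 to 19.5556: (1/2)(202 - 46)(19.5556 - 2.2222) = 1352.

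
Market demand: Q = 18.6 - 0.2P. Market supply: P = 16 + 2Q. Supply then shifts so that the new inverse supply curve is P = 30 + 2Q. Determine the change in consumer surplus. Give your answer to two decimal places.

Rewriting demand in inverse form: P = 93 - 5Q.
Initial equilibrium: Q_0 = 11, P_0 = 38; CS_0 = (1/2)(11)(55) = 302.5, PS_0 = (1/2)(11)(22) = 121.
New equilibrium: 93 - 5Q = 30 + 2Q gives Q_1 = 9, P_1 = 48; CS_1 = 202.5, PS_1 = 81.
Change in consumer surplus = 202.5 - 302.5 = -100.

-100.00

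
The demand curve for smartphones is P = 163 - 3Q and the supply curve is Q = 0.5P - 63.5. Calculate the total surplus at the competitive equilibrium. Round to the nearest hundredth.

Rewriting supply in inverse form: P = 127 + 2Q.
Equilibrium: 163 - 3Q = 127 + 2Q, so Q* = 7.2 and P* = 141.4.
CS = (1/2)(7.2)(21.6) = 77.76 and PS = (1/2)(7.2)(14.4) = 51.84, so total surplus = 129.6.

129.60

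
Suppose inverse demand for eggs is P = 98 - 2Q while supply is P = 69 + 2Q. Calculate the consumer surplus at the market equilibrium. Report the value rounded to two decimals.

Set 98 - 2Q = 69 + 2Q, which gives 29 = 4Q, so Q* = 7.25 and P* = 98 - 2(7.25) = 83.5.
Consumer surplus is the triangle under demand above P*: (1/2)(7.25)(98 - 83.5) = (1/2)(7.25)(14.5) = 52.5625.

52.56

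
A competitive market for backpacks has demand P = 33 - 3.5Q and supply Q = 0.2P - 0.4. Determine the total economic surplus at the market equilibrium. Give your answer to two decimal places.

Rewriting supply in inverse form: P = 2 + 5Q.
Setting demand equal to supply, 31 = 8.5Q, so Q* = 3.6471 and P* = 20.2353.
CS = (1/2)(3.6471)(12.7647) = 23.2768 and PS = (1/2)(3.6471)(18.2353) = 33.2526, so total surplus = 56.5294.

56.53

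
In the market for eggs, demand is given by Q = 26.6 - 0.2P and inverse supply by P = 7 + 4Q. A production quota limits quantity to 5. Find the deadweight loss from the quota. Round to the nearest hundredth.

Rewriting demand in inverse form: P = 133 - 5Q.
Unrestricted equilibrium: Q* = (133 - 7)/(5 + 4) = 14.
At Q = 5 the demand price is 133 - 5(5) = 108 and the supply price is 7 + 4(5) = 27.
Deadweight loss is the triangle between the curves from 5 to 14: (1/2)(108 - 27)(14 - 5) = 364.5.

364.50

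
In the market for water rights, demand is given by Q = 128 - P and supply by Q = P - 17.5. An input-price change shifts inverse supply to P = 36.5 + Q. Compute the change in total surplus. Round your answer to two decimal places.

Rewriting demand in inverse form: P = 128 - Q.
Rewriting supply in inverse form: P = 17.5 + Q.
Initial equilibrium: Q_0 = 55.25, P_0 = 72.75; CS_0 = (1/2)(55.25)(55.25) = 1526.2812, PS_0 = (1/2)(55.25)(55.25) = 1526.2812.
New equilibrium: 128 - Q = 36.5 + Q gives Q_1 = 45.75, P_1 = 82.25; CS_1 = 1046.5312, PS_1 = 1046.5312.
Change in total surplus = (1046.5312 + 1046.5312) - (1526.2812 + 1526.2812) = -959.5.

-959.50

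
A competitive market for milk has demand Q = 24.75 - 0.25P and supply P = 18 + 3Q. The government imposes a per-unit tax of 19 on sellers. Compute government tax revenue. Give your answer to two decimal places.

168.29

Rewriting demand in inverse form: P = 99 - 4Q.
Without the tax, 99 - 4Q = 18 + 3Q so Q* = 11.5714 and P* = 52.7143.
A tax on sellers shifts supply up by 19: 99 - 4Q = 18 + 3Q + 19, so Q_t = 8.8571. Buyers pay P_b = 63.5714; sellers receive P_s = P_b - 19 = 44.5714.
Tax revenue = t x Q_t = 19 x 8.8571 = 168.2857.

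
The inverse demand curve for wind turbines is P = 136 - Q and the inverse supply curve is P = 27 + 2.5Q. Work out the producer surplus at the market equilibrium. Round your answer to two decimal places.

1212.35

Equilibrium: 136 - Q = 27 + 2.5Q, so Q* = 31.1429 and P* = 104.8571.
PS is the area between P* and the supply curve from 0 to Q*: (1/2)(31.1429)(77.8571) = 1212.3469.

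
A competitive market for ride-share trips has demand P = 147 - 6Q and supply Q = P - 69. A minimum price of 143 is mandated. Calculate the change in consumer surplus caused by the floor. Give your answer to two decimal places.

Rewriting supply in inverse form: P = 69 + Q.
Without the control, 147 - 6Q = 69 + Q so Q* = 11.1429 and P* = 80.1429.
At the floor price 143, quantity demanded is (147 - 143)/6 = 0.6667; demand is the short side, so Q = 0.6667 trades at P = 143.
CS goes from (1/2)(11.1429)(66.8571) = 372.4898 to 1.3333 (computed as (147 - 143)(0.6667) - (1/2)(6)(0.6667)^2), a change of -371.1565.

-371.16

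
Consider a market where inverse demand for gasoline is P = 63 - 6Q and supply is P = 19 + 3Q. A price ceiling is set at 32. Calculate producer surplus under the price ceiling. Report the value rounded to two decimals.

28.17

Without the control, 63 - 6Q = 19 + 3Q so Q* = 4.8889 and P* = 33.6667.
At P = 32, sellers supply (32 - 19)/3 = 4.3333 while buyers want more, so the quantity traded is 4.3333 at price 32.
PS is the triangle above supply below 32: (1/2)(4.3333)(32 - 19) = 28.1667.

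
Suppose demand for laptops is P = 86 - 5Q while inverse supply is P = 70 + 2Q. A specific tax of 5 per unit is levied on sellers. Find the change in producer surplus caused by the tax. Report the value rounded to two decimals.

Without the tax, 86 - 5Q = 70 + 2Q so Q* = 2.2857 and P* = 74.5714.
With the tax, sellers need 5 more per unit: 86 - 5Q = 70 + 2Q + 5, so Q_t = 1.5714. Buyers pay P_b = 78.1429; sellers receive P_s = P_b - 5 = 73.1429.
PS falls from (1/2)(2.2857)(4.5714) = 5.2245 to (1/2)(1.5714)(3.1429) = 2.4694, a change of -2.7551.

-2.76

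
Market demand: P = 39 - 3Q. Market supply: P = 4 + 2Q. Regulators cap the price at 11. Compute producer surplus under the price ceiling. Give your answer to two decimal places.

Free-market equilibrium: 39 - 3Q = 4 + 2Q gives Q* = 7, P* = 18.
At the ceiling price 11, quantity supplied is (11 - 4)/2 = 3.5; supply is the short side, so Q = 3.5 trades at P = 11.
PS is the triangle above supply below 11: (1/2)(3.5)(11 - 4) = 12.25.

12.25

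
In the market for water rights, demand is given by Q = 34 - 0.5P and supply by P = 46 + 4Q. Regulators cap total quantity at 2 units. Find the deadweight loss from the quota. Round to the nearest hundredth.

Rewriting demand in inverse form: P = 68 - 2Q.
Unrestricted equilibrium: Q* = (68 - 46)/(2 + 4) = 3.6667.
At Q = 2 the demand price is 68 - 2(2) = 64 and the supply price is 46 + 4(2) = 54.
DWL = (1/2)(gap between curves at 2) x (Q* - 2) = (1/2)(10)(1.6667) = 8.3333.

8.33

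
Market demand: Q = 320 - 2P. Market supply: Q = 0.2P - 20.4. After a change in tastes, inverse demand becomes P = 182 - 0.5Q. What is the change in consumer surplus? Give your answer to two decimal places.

Rewriting demand in inverse form: P = 160 - 0.5Q.
Rewriting supply in inverse form: P = 102 + 5Q.
Initial equilibrium: Q_0 = 10.5455, P_0 = 154.7273; CS_0 = (1/2)(10.5455)(5.2727) = 27.8017, PS_0 = (1/2)(10.5455)(52.7273) = 278.0165.
New equilibrium: 182 - 0.5Q = 102 + 5Q gives Q_1 = 14.5455, P_1 = 174.7273; CS_1 = 52.8926, PS_1 = 528.9256.
Change in consumer surplus = 52.8926 - 27.8017 = 25.0909.

25.09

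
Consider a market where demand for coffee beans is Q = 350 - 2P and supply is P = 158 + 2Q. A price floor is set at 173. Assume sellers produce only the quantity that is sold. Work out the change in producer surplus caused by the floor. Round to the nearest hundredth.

Rewriting demand in inverse form: P = 175 - 0.5Q.
Without the control, 175 - 0.5Q = 158 + 2Q so Q* = 6.8 and P* = 171.6.
At the floor price 173, quantity demanded is (175 - 173)/0.5 = 4; demand is the short side, so Q = 4 trades at P = 173.
PS goes from (1/2)(6.8)(13.6) = 46.24 to 44 (computed as (173 - 158)(4) - (1/2)(2)(4)^2), a change of -2.24.

-2.24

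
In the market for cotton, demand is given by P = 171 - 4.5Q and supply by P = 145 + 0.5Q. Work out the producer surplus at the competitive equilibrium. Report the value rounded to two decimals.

6.76

Setting demand equal to supply, 26 = 5Q, so Q* = 5.2 and P* = 147.6.
The supply curve's price intercept is 145, so PS = (1/2)(Q*)(P* - 145) = (1/2)(5.2)(2.6) = 6.76.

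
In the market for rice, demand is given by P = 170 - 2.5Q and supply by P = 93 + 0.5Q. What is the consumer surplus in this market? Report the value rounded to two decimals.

823.47

Equilibrium: 170 - 2.5Q = 93 + 0.5Q, so Q* = 25.6667 and P* = 105.8333.
Consumer surplus is the triangle under demand above P*: (1/2)(25.6667)(170 - 105.8333) = (1/2)(25.6667)(64.1667) = 823.4722.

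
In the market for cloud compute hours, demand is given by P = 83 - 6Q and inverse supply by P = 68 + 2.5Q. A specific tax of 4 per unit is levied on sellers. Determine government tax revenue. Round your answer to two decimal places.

5.18

Without the tax, 83 - 6Q = 68 + 2.5Q so Q* = 1.7647 and P* = 72.4118.
A tax on sellers shifts supply up by 4: 83 - 6Q = 68 + 2.5Q + 4, so Q_t = 1.2941. Buyers pay P_b = 75.2353; sellers receive P_s = P_b - 4 = 71.2353.
Revenue is the tax times quantity traded: 4 x 1.2941 = 5.1765.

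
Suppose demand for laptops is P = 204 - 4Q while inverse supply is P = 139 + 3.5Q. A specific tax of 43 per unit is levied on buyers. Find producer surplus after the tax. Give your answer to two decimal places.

15.06

Without the tax, 204 - 4Q = 139 + 3.5Q so Q* = 8.6667 and P* = 169.3333.
With the tax, buyers' net willingness to pay falls by 43: (204 - 43) - 4Q = 139 + 3.5Q, so Q_t = 2.9333. Buyers pay P_b = 192.2667; sellers receive P_s = P_b - 43 = 149.2667.
PS = (1/2)(Q_t)(P_s - 139) = (1/2)(2.9333)(10.2667) = 15.0578.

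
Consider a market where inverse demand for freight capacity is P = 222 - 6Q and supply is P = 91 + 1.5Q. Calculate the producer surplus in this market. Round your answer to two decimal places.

228.81

Equilibrium: 222 - 6Q = 91 + 1.5Q, so Q* = 17.4667 and P* = 117.2.
The supply curve's price intercept is 91, so PS = (1/2)(Q*)(P* - 91) = (1/2)(17.4667)(26.2) = 228.8133.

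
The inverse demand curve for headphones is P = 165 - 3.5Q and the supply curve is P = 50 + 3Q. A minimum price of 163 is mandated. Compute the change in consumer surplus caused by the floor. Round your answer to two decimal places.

Without the control, 165 - 3.5Q = 50 + 3Q so Q* = 17.6923 and P* = 103.0769.
At P = 163, buyers demand (165 - 163)/3.5 = 0.5714 while sellers would supply more, so the quantity traded is 0.5714 at price 163.
CS goes from (1/2)(17.6923)(61.9231) = 547.7811 to 0.5714 (computed as (165 - 163)(0.5714) - (1/2)(3.5)(0.5714)^2), a change of -547.2096.

-547.21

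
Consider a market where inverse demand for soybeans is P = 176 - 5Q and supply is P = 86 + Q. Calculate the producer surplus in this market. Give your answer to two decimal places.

112.50

Setting demand equal to supply, 90 = 6Q, so Q* = 15 and P* = 101.
PS is the area between P* and the supply curve from 0 to Q*: (1/2)(15)(15) = 112.5.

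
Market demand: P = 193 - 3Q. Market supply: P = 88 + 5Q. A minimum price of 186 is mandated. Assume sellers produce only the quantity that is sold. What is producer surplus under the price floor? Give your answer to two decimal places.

Free-market equilibrium: 193 - 3Q = 88 + 5Q gives Q* = 13.125, P* = 153.625.
At the floor price 186, quantity demanded is (193 - 186)/3 = 2.3333; demand is the short side, so Q = 2.3333 trades at P = 186.
The supply price at Q = 2.3333 is 99.6667. PS is the trapezoid between 186 and supply over [0, 2.3333]: (1/2)[(186 - 88) + (186 - 99.6667)](2.3333) = 215.0556.

215.06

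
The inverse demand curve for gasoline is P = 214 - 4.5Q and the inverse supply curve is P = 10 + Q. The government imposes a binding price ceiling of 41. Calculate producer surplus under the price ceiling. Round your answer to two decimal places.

480.50

Without the control, 214 - 4.5Q = 10 + Q so Q* = 37.0909 and P* = 47.0909.
At the ceiling price 41, quantity supplied is (41 - 10)/1 = 31; supply is the short side, so Q = 31 trades at P = 41.
PS is the triangle above supply below 41: (1/2)(31)(41 - 10) = 480.5.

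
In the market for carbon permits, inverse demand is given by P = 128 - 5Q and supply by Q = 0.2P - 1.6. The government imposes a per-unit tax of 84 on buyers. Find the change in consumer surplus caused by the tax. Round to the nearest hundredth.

-327.60

Rewriting supply in inverse form: P = 8 + 5Q.
Without the tax, 128 - 5Q = 8 + 5Q so Q* = 12 and P* = 68.
A tax on buyers shifts demand down by 84: (128 - 84) - 5Q = 8 + 5Q, so Q_t = 3.6. Buyers pay P_b = 110; sellers receive P_s = P_b - 84 = 26.
CS falls from (1/2)(12)(60) = 360 to (1/2)(3.6)(18) = 32.4, a change of -327.6.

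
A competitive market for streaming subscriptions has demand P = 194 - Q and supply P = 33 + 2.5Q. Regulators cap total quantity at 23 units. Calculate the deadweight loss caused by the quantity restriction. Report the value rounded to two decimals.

Unrestricted equilibrium: Q* = (194 - 33)/(1 + 2.5) = 46.
At Q = 23 the demand price is 194 - (23) = 171 and the supply price is 33 + 2.5(23) = 90.5.
DWL = (1/2)(gap between curves at 23) x (Q* - 23) = (1/2)(80.5)(23) = 925.75.

925.75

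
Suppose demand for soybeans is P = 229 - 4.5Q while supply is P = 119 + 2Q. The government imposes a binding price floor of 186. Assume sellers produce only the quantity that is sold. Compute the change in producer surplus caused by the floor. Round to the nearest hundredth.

262.52

Free-market equilibrium: 229 - 4.5Q = 119 + 2Q gives Q* = 16.9231, P* = 152.8462.
At P = 186, buyers demand (229 - 186)/4.5 = 9.5556 while sellers would supply more, so the quantity traded is 9.5556 at price 186.
PS goes from (1/2)(16.9231)(33.8462) = 286.3905 to 548.9136 (computed as (186 - 119)(9.5556) - (1/2)(2)(9.5556)^2), a change of 262.523.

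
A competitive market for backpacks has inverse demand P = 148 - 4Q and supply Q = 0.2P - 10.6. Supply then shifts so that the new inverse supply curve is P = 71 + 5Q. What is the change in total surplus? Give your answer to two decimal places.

-172.00

Rewriting supply in inverse form: P = 53 + 5Q.
Initial equilibrium: Q_0 = 10.5556, P_0 = 105.7778; CS_0 = (1/2)(10.5556)(42.2222) = 222.8395, PS_0 = (1/2)(10.5556)(52.7778) = 278.5494.
New equilibrium: 148 - 4Q = 71 + 5Q gives Q_1 = 8.5556, P_1 = 113.7778; CS_1 = 146.3951, PS_1 = 182.9938.
Change in total surplus = (146.3951 + 182.9938) - (222.8395 + 278.5494) = -172.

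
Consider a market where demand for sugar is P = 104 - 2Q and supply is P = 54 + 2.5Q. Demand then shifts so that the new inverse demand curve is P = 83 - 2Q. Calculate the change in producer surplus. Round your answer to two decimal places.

Initial equilibrium: Q_0 = 11.1111, P_0 = 81.7778; CS_0 = (1/2)(11.1111)(22.2222) = 123.4568, PS_0 = (1/2)(11.1111)(27.7778) = 154.321.
New equilibrium: 83 - 2Q = 54 + 2.5Q gives Q_1 = 6.4444, P_1 = 70.1111; CS_1 = 41.5309, PS_1 = 51.9136.
Change in producer surplus = 51.9136 - 154.321 = -102.4074.

-102.41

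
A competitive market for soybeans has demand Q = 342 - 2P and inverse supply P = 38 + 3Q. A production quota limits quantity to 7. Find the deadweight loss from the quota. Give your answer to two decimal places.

1681.75

Rewriting demand in inverse form: P = 171 - 0.5Q.
Unrestricted equilibrium: Q* = (171 - 38)/(0.5 + 3) = 38.
At Q = 7 the demand price is 171 - 0.5(7) = 167.5 and the supply price is 38 + 3(7) = 59.
Deadweight loss is the triangle between the curves from 7 to 38: (1/2)(167.5 - 59)(38 - 7) = 1681.75.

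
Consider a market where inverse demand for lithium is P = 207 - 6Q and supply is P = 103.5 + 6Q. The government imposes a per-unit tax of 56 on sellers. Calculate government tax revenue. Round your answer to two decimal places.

221.67

Without the tax, 207 - 6Q = 103.5 + 6Q so Q* = 8.625 and P* = 155.25.
With the tax, sellers need 56 more per unit: 207 - 6Q = 103.5 + 6Q + 56, so Q_t = 3.9583. Buyers pay P_b = 183.25; sellers receive P_s = P_b - 56 = 127.25.
Revenue is the tax times quantity traded: 56 x 3.9583 = 221.6667.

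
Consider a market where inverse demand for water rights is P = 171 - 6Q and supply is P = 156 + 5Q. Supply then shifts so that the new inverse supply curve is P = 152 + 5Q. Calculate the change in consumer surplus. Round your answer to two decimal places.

Initial equilibrium: Q_0 = 1.3636, P_0 = 162.8182; CS_0 = (1/2)(1.3636)(8.1818) = 5.5785, PS_0 = (1/2)(1.3636)(6.8182) = 4.6488.
New equilibrium: 171 - 6Q = 152 + 5Q gives Q_1 = 1.7273, P_1 = 160.6364; CS_1 = 8.9504, PS_1 = 7.4587.
Change in consumer surplus = 8.9504 - 5.5785 = 3.3719.

3.37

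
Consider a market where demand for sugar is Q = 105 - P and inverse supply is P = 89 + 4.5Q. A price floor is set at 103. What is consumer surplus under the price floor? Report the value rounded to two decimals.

2.00

Rewriting demand in inverse form: P = 105 - Q.
Without the control, 105 - Q = 89 + 4.5Q so Q* = 2.9091 and P* = 102.0909.
At P = 103, buyers demand (105 - 103)/1 = 2 while sellers would supply more, so the quantity traded is 2 at price 103.
CS is the triangle under demand above 103: (1/2)(2)(105 - 103) = 2.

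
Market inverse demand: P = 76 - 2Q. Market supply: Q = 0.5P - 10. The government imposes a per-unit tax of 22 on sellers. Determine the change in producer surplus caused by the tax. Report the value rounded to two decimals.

-123.75

Rewriting supply in inverse form: P = 20 + 2Q.
Without the tax, 76 - 2Q = 20 + 2Q so Q* = 14 and P* = 48.
With the tax, sellers need 22 more per unit: 76 - 2Q = 20 + 2Q + 22, so Q_t = 8.5. Buyers pay P_b = 59; sellers receive P_s = P_b - 22 = 37.
Producers lose the trapezoid between P_s and P* out to Q_t plus the triangle from Q_t to Q*: change in PS = 72.25 - 196 = -123.75.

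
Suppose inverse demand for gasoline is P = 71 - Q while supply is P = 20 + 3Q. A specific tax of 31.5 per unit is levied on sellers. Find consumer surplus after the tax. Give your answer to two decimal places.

11.88

Pre-tax equilibrium: 71 - Q = 20 + 3Q gives Q* = 12.75, P* = 58.25.
A tax on sellers shifts supply up by 31.5: 71 - Q = 20 + 3Q + 31.5, so Q_t = 4.875. Buyers pay P_b = 66.125; sellers receive P_s = P_b - 31.5 = 34.625.
CS = (1/2)(Q_t)(71 - P_b) = (1/2)(4.875)(4.875) = 11.8828.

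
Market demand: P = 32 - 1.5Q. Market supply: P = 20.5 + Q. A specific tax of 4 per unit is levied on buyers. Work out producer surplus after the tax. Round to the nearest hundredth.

4.50

Pre-tax equilibrium: 32 - 1.5Q = 20.5 + Q gives Q* = 4.6, P* = 25.1.
A tax on buyers shifts demand down by 4: (32 - 4) - 1.5Q = 20.5 + Q, so Q_t = 3. Buyers pay P_b = 27.5; sellers receive P_s = P_b - 4 = 23.5.
Producer surplus is the triangle above supply below P_s: (1/2)(3)(23.5 - 20.5) = 4.5.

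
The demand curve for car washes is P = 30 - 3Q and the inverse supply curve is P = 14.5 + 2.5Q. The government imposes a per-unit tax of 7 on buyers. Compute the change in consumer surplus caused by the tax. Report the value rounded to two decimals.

Without the tax, 30 - 3Q = 14.5 + 2.5Q so Q* = 2.8182 and P* = 21.5455.
With the tax, buyers' net willingness to pay falls by 7: (30 - 7) - 3Q = 14.5 + 2.5Q, so Q_t = 1.5455. Buyers pay P_b = 25.3636; sellers receive P_s = P_b - 7 = 18.3636.
CS falls from (1/2)(2.8182)(8.4545) = 11.9132 to (1/2)(1.5455)(4.6364) = 3.5826, a change of -8.3306.

-8.33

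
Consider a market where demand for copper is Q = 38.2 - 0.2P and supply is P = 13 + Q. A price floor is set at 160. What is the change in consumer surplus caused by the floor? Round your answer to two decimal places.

-2104.18

Rewriting demand in inverse form: P = 191 - 5Q.
Free-market equilibrium: 191 - 5Q = 13 + Q gives Q* = 29.6667, P* = 42.6667.
At the floor price 160, quantity demanded is (191 - 160)/5 = 6.2; demand is the short side, so Q = 6.2 trades at P = 160.
CS goes from (1/2)(29.6667)(148.3333) = 2200.2778 to 96.1 (computed as (191 - 160)(6.2) - (1/2)(5)(6.2)^2), a change of -2104.1778.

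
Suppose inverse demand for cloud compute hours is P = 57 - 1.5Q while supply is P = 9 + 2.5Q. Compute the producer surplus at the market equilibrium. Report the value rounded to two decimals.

180.00

Set 57 - 1.5Q = 9 + 2.5Q, which gives 48 = 4Q, so Q* = 12 and P* = 57 - 1.5(12) = 39.
PS is the area between P* and the supply curve from 0 to Q*: (1/2)(12)(30) = 180.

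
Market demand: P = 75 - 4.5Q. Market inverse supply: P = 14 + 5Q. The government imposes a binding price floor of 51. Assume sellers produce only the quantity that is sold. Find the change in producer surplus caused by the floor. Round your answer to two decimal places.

23.15

Free-market equilibrium: 75 - 4.5Q = 14 + 5Q gives Q* = 6.4211, P* = 46.1053.
At P = 51, buyers demand (75 - 51)/4.5 = 5.3333 while sellers would supply more, so the quantity traded is 5.3333 at price 51.
PS goes from (1/2)(6.4211)(32.1053) = 103.0748 to 126.2222 (computed as (51 - 14)(5.3333) - (1/2)(5)(5.3333)^2), a change of 23.1474.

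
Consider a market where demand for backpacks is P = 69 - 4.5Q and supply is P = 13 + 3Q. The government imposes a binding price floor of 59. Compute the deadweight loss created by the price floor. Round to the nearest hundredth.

103.14

Free-market equilibrium: 69 - 4.5Q = 13 + 3Q gives Q* = 7.4667, P* = 35.4.
At P = 59, buyers demand (69 - 59)/4.5 = 2.2222 while sellers would supply more, so the quantity traded is 2.2222 at price 59.
The lost-trades triangle has base Q* - 2.2222 = 5.2444 and height equal to the gap between the curves at Q = 2.2222, which is 59 - 19.6667 = 39.3333. DWL = (1/2)(5.2444)(39.3333) = 103.1407.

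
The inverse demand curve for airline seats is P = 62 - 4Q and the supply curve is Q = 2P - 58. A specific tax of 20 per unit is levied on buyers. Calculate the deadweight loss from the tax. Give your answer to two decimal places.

Rewriting supply in inverse form: P = 29 + 0.5Q.
Pre-tax equilibrium: 62 - 4Q = 29 + 0.5Q gives Q* = 7.3333, P* = 32.6667.
With the tax, buyers' net willingness to pay falls by 20: (62 - 20) - 4Q = 29 + 0.5Q, so Q_t = 2.8889. Buyers pay P_b = 50.4444; sellers receive P_s = P_b - 20 = 30.4444.
The welfare triangle lost has base Q* - Q_t = 4.4444 and height t = 20, so DWL = (1/2)(4.4444)(20) = 44.4444.

44.44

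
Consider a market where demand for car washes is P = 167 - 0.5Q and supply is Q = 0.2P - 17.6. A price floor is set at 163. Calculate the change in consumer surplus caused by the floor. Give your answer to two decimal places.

Rewriting supply in inverse form: P = 88 + 5Q.
Without the control, 167 - 0.5Q = 88 + 5Q so Q* = 14.3636 and P* = 159.8182.
At P = 163, buyers demand (167 - 163)/0.5 = 8 while sellers would supply more, so the quantity traded is 8 at price 163.
CS goes from (1/2)(14.3636)(7.1818) = 51.5785 to 16 (computed as (167 - 163)(8) - (1/2)(0.5)(8)^2), a change of -35.5785.

-35.58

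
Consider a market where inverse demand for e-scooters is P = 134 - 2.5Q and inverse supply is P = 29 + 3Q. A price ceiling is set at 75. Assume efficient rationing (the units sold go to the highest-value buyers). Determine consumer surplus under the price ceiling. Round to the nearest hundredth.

610.78

Free-market equilibrium: 134 - 2.5Q = 29 + 3Q gives Q* = 19.0909, P* = 86.2727.
At the ceiling price 75, quantity supplied is (75 - 29)/3 = 15.3333; supply is the short side, so Q = 15.3333 trades at P = 75.
The demand price at Q = 15.3333 is 95.6667. CS is the trapezoid between demand and 75 over [0, 15.3333]: (1/2)[(134 - 75) + (95.6667 - 75)](15.3333) = 610.7778.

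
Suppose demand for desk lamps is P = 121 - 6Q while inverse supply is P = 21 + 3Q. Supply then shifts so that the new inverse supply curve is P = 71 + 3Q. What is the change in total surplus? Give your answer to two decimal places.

-416.67

Initial equilibrium: Q_0 = 11.1111, P_0 = 54.3333; CS_0 = (1/2)(11.1111)(66.6667) = 370.3704, PS_0 = (1/2)(11.1111)(33.3333) = 185.1852.
New equilibrium: 121 - 6Q = 71 + 3Q gives Q_1 = 5.5556, P_1 = 87.6667; CS_1 = 92.5926, PS_1 = 46.2963.
Change in total surplus = (92.5926 + 46.2963) - (370.3704 + 185.1852) = -416.6667.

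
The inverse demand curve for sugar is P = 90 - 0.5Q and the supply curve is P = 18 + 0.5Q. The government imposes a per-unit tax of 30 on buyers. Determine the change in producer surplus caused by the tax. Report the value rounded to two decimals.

Pre-tax equilibrium: 90 - 0.5Q = 18 + 0.5Q gives Q* = 72, P* = 54.
With the tax, buyers' net willingness to pay falls by 30: (90 - 30) - 0.5Q = 18 + 0.5Q, so Q_t = 42. Buyers pay P_b = 69; sellers receive P_s = P_b - 30 = 39.
Producers lose the trapezoid between P_s and P* out to Q_t plus the triangle from Q_t to Q*: change in PS = 441 - 1296 = -855.

-855.00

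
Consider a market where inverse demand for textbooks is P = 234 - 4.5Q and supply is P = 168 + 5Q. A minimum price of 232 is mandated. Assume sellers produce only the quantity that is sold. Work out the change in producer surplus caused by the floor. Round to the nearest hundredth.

-92.71

Without the control, 234 - 4.5Q = 168 + 5Q so Q* = 6.9474 and P* = 202.7368.
At the floor price 232, quantity demanded is (234 - 232)/4.5 = 0.4444; demand is the short side, so Q = 0.4444 trades at P = 232.
PS goes from (1/2)(6.9474)(34.7368) = 120.6648 to 27.9506 (computed as (232 - 168)(0.4444) - (1/2)(5)(0.4444)^2), a change of -92.7142.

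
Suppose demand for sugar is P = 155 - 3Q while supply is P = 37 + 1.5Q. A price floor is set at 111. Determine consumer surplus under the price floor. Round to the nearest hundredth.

Without the control, 155 - 3Q = 37 + 1.5Q so Q* = 26.2222 and P* = 76.3333.
At the floor price 111, quantity demanded is (155 - 111)/3 = 14.6667; demand is the short side, so Q = 14.6667 trades at P = 111.
CS is the triangle under demand above 111: (1/2)(14.6667)(155 - 111) = 322.6667.

322.67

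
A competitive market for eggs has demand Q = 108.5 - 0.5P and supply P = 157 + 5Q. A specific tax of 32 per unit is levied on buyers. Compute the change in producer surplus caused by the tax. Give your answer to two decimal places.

-143.67

Rewriting demand in inverse form: P = 217 - 2Q.
Pre-tax equilibrium: 217 - 2Q = 157 + 5Q gives Q* = 8.5714, P* = 199.8571.
With the tax, buyers' net willingness to pay falls by 32: (217 - 32) - 2Q = 157 + 5Q, so Q_t = 4. Buyers pay P_b = 209; sellers receive P_s = P_b - 32 = 177.
PS falls from (1/2)(8.5714)(42.8571) = 183.6735 to (1/2)(4)(20) = 40, a change of -143.6735.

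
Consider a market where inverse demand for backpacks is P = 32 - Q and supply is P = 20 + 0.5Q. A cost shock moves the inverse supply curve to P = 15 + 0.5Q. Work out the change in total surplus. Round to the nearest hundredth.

Initial equilibrium: Q_0 = 8, P_0 = 24; CS_0 = (1/2)(8)(8) = 32, PS_0 = (1/2)(8)(4) = 16.
New equilibrium: 32 - Q = 15 + 0.5Q gives Q_1 = 11.3333, P_1 = 20.6667; CS_1 = 64.2222, PS_1 = 32.1111.
Change in total surplus = (64.2222 + 32.1111) - (32 + 16) = 48.3333.

48.33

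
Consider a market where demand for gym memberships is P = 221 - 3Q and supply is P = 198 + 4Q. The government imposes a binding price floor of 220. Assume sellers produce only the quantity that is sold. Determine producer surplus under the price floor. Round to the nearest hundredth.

7.11

Free-market equilibrium: 221 - 3Q = 198 + 4Q gives Q* = 3.2857, P* = 211.1429.
At P = 220, buyers demand (221 - 220)/3 = 0.3333 while sellers would supply more, so the quantity traded is 0.3333 at price 220.
The supply price at Q = 0.3333 is 199.3333. PS is the trapezoid between 220 and supply over [0, 0.3333]: (1/2)[(220 - 198) + (220 - 199.3333)](0.3333) = 7.1111.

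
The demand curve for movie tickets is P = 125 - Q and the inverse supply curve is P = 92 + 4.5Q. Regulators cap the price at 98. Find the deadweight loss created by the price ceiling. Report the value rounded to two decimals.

59.89

Without the control, 125 - Q = 92 + 4.5Q so Q* = 6 and P* = 119.
At the ceiling price 98, quantity supplied is (98 - 92)/4.5 = 1.3333; supply is the short side, so Q = 1.3333 trades at P = 98.
At Q = 1.3333 the demand price is 123.6667 and the supply price is 98. Deadweight loss is the triangle between the curves from 1.3333 to 6: (1/2)(123.6667 - 98)(6 - 1.3333) = 59.8889.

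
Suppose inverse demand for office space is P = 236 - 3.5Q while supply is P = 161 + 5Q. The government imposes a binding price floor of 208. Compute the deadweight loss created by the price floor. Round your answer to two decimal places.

Without the control, 236 - 3.5Q = 161 + 5Q so Q* = 8.8235 and P* = 205.1176.
At the floor price 208, quantity demanded is (236 - 208)/3.5 = 8; demand is the short side, so Q = 8 trades at P = 208.
At Q = 8 the demand price is 208 and the supply price is 201. Deadweight loss is the triangle between the curves from 8 to 8.8235: (1/2)(208 - 201)(8.8235 - 8) = 2.8824.

2.88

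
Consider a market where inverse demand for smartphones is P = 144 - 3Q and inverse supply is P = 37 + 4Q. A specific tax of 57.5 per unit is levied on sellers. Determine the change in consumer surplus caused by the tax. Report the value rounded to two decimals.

Pre-tax equilibrium: 144 - 3Q = 37 + 4Q gives Q* = 15.2857, P* = 98.1429.
With the tax, sellers need 57.5 more per unit: 144 - 3Q = 37 + 4Q + 57.5, so Q_t = 7.0714. Buyers pay P_b = 122.7857; sellers receive P_s = P_b - 57.5 = 65.2857.
CS falls from (1/2)(15.2857)(45.8571) = 350.4796 to (1/2)(7.0714)(21.2143) = 75.0077, a change of -275.4719.

-275.47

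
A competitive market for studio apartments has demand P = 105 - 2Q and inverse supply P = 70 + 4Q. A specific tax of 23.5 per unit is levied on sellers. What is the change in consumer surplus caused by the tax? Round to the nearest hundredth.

-30.35

Pre-tax equilibrium: 105 - 2Q = 70 + 4Q gives Q* = 5.8333, P* = 93.3333.
A tax on sellers shifts supply up by 23.5: 105 - 2Q = 70 + 4Q + 23.5, so Q_t = 1.9167. Buyers pay P_b = 101.1667; sellers receive P_s = P_b - 23.5 = 77.6667.
Consumers lose the trapezoid between P* and P_b out to Q_t plus the triangle from Q_t to Q*: change in CS = 3.6736 - 34.0278 = -30.3542.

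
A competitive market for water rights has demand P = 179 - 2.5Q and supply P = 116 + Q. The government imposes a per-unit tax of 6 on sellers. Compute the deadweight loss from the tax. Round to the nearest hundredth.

Without the tax, 179 - 2.5Q = 116 + Q so Q* = 18 and P* = 134.
With the tax, sellers need 6 more per unit: 179 - 2.5Q = 116 + Q + 6, so Q_t = 16.2857. Buyers pay P_b = 138.2857; sellers receive P_s = P_b - 6 = 132.2857.
Deadweight loss is the triangle between the curves from Q_t to Q*: (1/2)(18 - 16.2857)(6) = 5.1429.

5.14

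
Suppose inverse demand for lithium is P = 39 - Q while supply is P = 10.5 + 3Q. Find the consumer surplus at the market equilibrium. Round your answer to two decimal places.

25.38

Equilibrium: 39 - Q = 10.5 + 3Q, so Q* = 7.125 and P* = 31.875.
The demand choke price is 39, so CS = (1/2)(Q*)(39 - P*) = (1/2)(7.125)(7.125) = 25.3828.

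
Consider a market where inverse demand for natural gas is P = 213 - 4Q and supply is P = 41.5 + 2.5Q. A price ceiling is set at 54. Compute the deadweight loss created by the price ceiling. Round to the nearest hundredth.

Free-market equilibrium: 213 - 4Q = 41.5 + 2.5Q gives Q* = 26.3846, P* = 107.4615.
At P = 54, sellers supply (54 - 41.5)/2.5 = 5 while buyers want more, so the quantity traded is 5 at price 54.
At Q = 5 the demand price is 193 and the supply price is 54. Deadweight loss is the triangle between the curves from 5 to 26.3846: (1/2)(193 - 54)(26.3846 - 5) = 1486.2308.

1486.23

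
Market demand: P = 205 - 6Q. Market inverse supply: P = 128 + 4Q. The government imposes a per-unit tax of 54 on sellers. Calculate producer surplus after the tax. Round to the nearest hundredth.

10.58

Without the tax, 205 - 6Q = 128 + 4Q so Q* = 7.7 and P* = 158.8.
With the tax, sellers need 54 more per unit: 205 - 6Q = 128 + 4Q + 54, so Q_t = 2.3. Buyers pay P_b = 191.2; sellers receive P_s = P_b - 54 = 137.2.
PS = (1/2)(Q_t)(P_s - 128) = (1/2)(2.3)(9.2) = 10.58.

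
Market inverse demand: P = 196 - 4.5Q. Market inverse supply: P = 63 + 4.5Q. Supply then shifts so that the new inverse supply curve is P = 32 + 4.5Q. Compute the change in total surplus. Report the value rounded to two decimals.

511.50

Initial equilibrium: Q_0 = 14.7778, P_0 = 129.5; CS_0 = (1/2)(14.7778)(66.5) = 491.3611, PS_0 = (1/2)(14.7778)(66.5) = 491.3611.
New equilibrium: 196 - 4.5Q = 32 + 4.5Q gives Q_1 = 18.2222, P_1 = 114; CS_1 = 747.1111, PS_1 = 747.1111.
Change in total surplus = (747.1111 + 747.1111) - (491.3611 + 491.3611) = 511.5.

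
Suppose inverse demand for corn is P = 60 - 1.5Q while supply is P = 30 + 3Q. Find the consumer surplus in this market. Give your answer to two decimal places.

Equilibrium: 60 - 1.5Q = 30 + 3Q, so Q* = 6.6667 and P* = 50.
Consumer surplus is the triangle under demand above P*: (1/2)(6.6667)(60 - 50) = (1/2)(6.6667)(10) = 33.3333.

33.33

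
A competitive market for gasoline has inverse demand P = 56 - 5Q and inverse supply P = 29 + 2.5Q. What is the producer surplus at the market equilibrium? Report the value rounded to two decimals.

Set 56 - 5Q = 29 + 2.5Q, which gives 27 = 7.5Q, so Q* = 3.6 and P* = 56 - 5(3.6) = 38.
PS is the area between P* and the supply curve from 0 to Q*: (1/2)(3.6)(9) = 16.2.

16.20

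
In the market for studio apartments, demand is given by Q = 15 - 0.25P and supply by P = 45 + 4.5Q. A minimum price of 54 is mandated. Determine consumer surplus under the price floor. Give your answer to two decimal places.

4.50

Rewriting demand in inverse form: P = 60 - 4Q.
Without the control, 60 - 4Q = 45 + 4.5Q so Q* = 1.7647 and P* = 52.9412.
At P = 54, buyers demand (60 - 54)/4 = 1.5 while sellers would supply more, so the quantity traded is 1.5 at price 54.
CS is the triangle under demand above 54: (1/2)(1.5)(60 - 54) = 4.5.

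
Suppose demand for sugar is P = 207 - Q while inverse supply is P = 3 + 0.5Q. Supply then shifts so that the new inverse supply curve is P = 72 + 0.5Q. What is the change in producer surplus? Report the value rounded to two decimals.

-2599.00

Initial equilibrium: Q_0 = 136, P_0 = 71; CS_0 = (1/2)(136)(136) = 9248, PS_0 = (1/2)(136)(68) = 4624.
New equilibrium: 207 - Q = 72 + 0.5Q gives Q_1 = 90, P_1 = 117; CS_1 = 4050, PS_1 = 2025.
Change in producer surplus = 2025 - 4624 = -2599.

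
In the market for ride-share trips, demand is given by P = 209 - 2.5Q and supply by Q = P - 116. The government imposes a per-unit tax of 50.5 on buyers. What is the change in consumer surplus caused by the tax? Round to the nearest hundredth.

-698.24

Rewriting supply in inverse form: P = 116 + Q.
Pre-tax equilibrium: 209 - 2.5Q = 116 + Q gives Q* = 26.5714, P* = 142.5714.
With the tax, buyers' net willingness to pay falls by 50.5: (209 - 50.5) - 2.5Q = 116 + Q, so Q_t = 12.1429. Buyers pay P_b = 178.6429; sellers receive P_s = P_b - 50.5 = 128.1429.
Consumers lose the trapezoid between P* and P_b out to Q_t plus the triangle from Q_t to Q*: change in CS = 184.3112 - 882.551 = -698.2398.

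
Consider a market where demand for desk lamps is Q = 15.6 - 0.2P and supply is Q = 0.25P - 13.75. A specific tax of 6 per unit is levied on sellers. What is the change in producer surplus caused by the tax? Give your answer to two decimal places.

-5.93

Rewriting demand in inverse form: P = 78 - 5Q.
Rewriting supply in inverse form: P = 55 + 4Q.
Pre-tax equilibrium: 78 - 5Q = 55 + 4Q gives Q* = 2.5556, P* = 65.2222.
With the tax, sellers need 6 more per unit: 78 - 5Q = 55 + 4Q + 6, so Q_t = 1.8889. Buyers pay P_b = 68.5556; sellers receive P_s = P_b - 6 = 62.5556.
PS falls from (1/2)(2.5556)(10.2222) = 13.0617 to (1/2)(1.8889)(7.5556) = 7.1358, a change of -5.9259.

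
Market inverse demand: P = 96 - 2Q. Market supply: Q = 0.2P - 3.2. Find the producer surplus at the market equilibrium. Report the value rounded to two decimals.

326.53

Rewriting supply in inverse form: P = 16 + 5Q.
Set 96 - 2Q = 16 + 5Q, which gives 80 = 7Q, so Q* = 11.4286 and P* = 96 - 2(11.4286) = 73.1429.
The supply curve's price intercept is 16, so PS = (1/2)(Q*)(P* - 16) = (1/2)(11.4286)(57.1429) = 326.5306.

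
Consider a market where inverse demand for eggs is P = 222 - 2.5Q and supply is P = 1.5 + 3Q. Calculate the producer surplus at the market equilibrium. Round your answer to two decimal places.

2410.92

Set 222 - 2.5Q = 1.5 + 3Q, which gives 220.5 = 5.5Q, so Q* = 40.0909 and P* = 222 - 2.5(40.0909) = 121.7727.
PS is the area between P* and the supply curve from 0 to Q*: (1/2)(40.0909)(120.2727) = 2410.9215.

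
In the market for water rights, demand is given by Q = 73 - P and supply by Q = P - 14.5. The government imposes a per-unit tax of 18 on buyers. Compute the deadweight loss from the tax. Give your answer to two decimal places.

81.00

Rewriting demand in inverse form: P = 73 - Q.
Rewriting supply in inverse form: P = 14.5 + Q.
Pre-tax equilibrium: 73 - Q = 14.5 + Q gives Q* = 29.25, P* = 43.75.
A tax on buyers shifts demand down by 18: (73 - 18) - Q = 14.5 + Q, so Q_t = 20.25. Buyers pay P_b = 52.75; sellers receive P_s = P_b - 18 = 34.75.
The welfare triangle lost has base Q* - Q_t = 9 and height t = 18, so DWL = (1/2)(9)(18) = 81.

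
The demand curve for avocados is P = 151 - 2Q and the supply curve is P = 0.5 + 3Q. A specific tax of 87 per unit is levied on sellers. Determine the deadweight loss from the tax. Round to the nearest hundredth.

Pre-tax equilibrium: 151 - 2Q = 0.5 + 3Q gives Q* = 30.1, P* = 90.8.
A tax on sellers shifts supply up by 87: 151 - 2Q = 0.5 + 3Q + 87, so Q_t = 12.7. Buyers pay P_b = 125.6; sellers receive P_s = P_b - 87 = 38.6.
Deadweight loss is the triangle between the curves from Q_t to Q*: (1/2)(30.1 - 12.7)(87) = 756.9.

756.90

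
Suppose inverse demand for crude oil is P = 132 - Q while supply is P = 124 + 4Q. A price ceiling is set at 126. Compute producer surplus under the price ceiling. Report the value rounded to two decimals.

Without the control, 132 - Q = 124 + 4Q so Q* = 1.6 and P* = 130.4.
At the ceiling price 126, quantity supplied is (126 - 124)/4 = 0.5; supply is the short side, so Q = 0.5 trades at P = 126.
PS is the triangle above supply below 126: (1/2)(0.5)(126 - 124) = 0.5.

0.50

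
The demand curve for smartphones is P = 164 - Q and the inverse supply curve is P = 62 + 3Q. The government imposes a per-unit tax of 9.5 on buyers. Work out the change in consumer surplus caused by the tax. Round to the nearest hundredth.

-57.74

Pre-tax equilibrium: 164 - Q = 62 + 3Q gives Q* = 25.5, P* = 138.5.
A tax on buyers shifts demand down by 9.5: (164 - 9.5) - Q = 62 + 3Q, so Q_t = 23.125. Buyers pay P_b = 140.875; sellers receive P_s = P_b - 9.5 = 131.375.
CS falls from (1/2)(25.5)(25.5) = 325.125 to (1/2)(23.125)(23.125) = 267.3828, a change of -57.7422.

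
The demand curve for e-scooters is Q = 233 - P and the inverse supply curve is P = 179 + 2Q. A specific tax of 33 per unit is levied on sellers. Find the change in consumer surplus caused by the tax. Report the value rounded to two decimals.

Rewriting demand in inverse form: P = 233 - Q.
Pre-tax equilibrium: 233 - Q = 179 + 2Q gives Q* = 18, P* = 215.
With the tax, sellers need 33 more per unit: 233 - Q = 179 + 2Q + 33, so Q_t = 7. Buyers pay P_b = 226; sellers receive P_s = P_b - 33 = 193.
CS falls from (1/2)(18)(18) = 162 to (1/2)(7)(7) = 24.5, a change of -137.5.

-137.50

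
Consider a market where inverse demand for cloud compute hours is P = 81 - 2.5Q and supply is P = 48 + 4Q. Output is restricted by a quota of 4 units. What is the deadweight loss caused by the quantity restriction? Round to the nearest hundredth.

3.77

Without the quota, 81 - 2.5Q = 48 + 4Q gives Q* = 5.0769.
At Q = 4 the demand price is 81 - 2.5(4) = 71 and the supply price is 48 + 4(4) = 64.
Deadweight loss is the triangle between the curves from 4 to 5.0769: (1/2)(71 - 64)(5.0769 - 4) = 3.7692.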